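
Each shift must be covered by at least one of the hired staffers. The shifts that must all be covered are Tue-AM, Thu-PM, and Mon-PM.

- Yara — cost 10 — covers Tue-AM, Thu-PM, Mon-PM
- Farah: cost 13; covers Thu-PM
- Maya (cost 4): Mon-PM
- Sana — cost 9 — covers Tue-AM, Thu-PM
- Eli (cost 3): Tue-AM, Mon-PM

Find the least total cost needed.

10

This is a weighted set-cover instance.
The greedy cost-per-new-shift heuristic would pick Eli and Sana for 12, but a cheaper cover exists.
Yara alone covers Tue-AM, Thu-PM, Mon-PM — every shift.
Total cost: 10.
No cover costs less than 10.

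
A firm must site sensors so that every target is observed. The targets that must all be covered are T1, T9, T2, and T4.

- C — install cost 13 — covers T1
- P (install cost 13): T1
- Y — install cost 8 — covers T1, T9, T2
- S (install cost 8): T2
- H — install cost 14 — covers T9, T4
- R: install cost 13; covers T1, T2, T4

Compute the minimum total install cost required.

This is a weighted set-cover instance.
Choose Y and R: together they cover T1, T9, T2, T4 — every target.
Total install cost: 8 + 13 = 21.
No cover costs less than 21.

21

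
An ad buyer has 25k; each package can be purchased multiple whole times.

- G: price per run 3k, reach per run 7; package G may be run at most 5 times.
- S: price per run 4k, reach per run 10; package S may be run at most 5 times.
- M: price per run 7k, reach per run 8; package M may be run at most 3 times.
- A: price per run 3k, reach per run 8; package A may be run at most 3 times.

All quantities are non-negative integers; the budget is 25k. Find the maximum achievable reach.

64

This is a bounded integer knapsack.
Take 4×S and 3×A: price 25 ≤ 25, reach 4·10 + 3·8 = 64.
A has the best ratio (8/3) and is taken to its limit of 3; remaining capacity is filled optimally with the others.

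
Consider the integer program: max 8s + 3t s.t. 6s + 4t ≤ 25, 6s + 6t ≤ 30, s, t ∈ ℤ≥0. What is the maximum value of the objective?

(s,t)=(4,0): 6·4+4·0=24≤25, 6·4+6·0=24≤30, objective 32.
(s,t)=(3,1): 6·3+4·1=22≤25, 6·3+6·1=24≤30, objective 27.
No feasible integer point exceeds 32.

32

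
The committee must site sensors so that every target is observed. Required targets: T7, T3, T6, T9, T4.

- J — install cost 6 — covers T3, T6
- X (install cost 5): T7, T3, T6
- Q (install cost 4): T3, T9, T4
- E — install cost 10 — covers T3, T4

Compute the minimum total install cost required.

This is an integer covering problem.
Choose X and Q: together they cover T7, T3, T6, T9, T4 — every target.
Total install cost: 5 + 4 = 9.
No cover costs less than 9.

9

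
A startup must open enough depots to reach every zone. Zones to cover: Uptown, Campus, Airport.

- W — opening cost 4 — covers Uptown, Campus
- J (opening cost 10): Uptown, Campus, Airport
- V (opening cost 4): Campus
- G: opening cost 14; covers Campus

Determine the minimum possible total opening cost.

10

The greedy cost-per-new-zone heuristic would pick W and J for 14, but a cheaper cover exists.
J alone covers Uptown, Campus, Airport — every zone.
Total opening cost: 10.
No cover costs less than 10.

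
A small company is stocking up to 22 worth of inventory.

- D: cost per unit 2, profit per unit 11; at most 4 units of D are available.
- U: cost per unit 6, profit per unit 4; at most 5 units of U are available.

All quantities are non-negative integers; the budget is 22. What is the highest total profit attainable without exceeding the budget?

4×D and 1×U: cost 14 ≤ 22, profit 4·11 + 1·4 = 48.
4×D and 2×U: cost 20 ≤ 22, profit 4·11 + 2·4 = 52.
Best is 52.

52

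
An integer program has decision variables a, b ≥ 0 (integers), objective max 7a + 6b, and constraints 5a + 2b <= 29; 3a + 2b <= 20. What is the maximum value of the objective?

60

(a,b)=(0,10): 5·0+2·10=20≤29, 3·0+2·10=20≤20, objective 60.
(a,b)=(0,9): 5·0+2·9=18≤29, 3·0+2·9=18≤20, objective 54.
Maximum is 60 at (a,b)=(0,10).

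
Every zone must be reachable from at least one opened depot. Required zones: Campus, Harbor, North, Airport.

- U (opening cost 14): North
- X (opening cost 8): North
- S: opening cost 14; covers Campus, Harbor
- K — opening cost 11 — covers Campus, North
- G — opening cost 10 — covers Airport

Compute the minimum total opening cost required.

32

Choose X, S, and G: together they cover Campus, Harbor, North, Airport — every zone.
Total opening cost: 8 + 14 + 10 = 32.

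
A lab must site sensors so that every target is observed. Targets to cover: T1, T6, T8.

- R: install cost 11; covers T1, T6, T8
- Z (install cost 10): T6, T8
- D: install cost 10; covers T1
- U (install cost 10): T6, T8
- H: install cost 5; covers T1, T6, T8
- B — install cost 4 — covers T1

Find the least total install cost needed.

H alone covers T1, T6, T8 — every target.
Total install cost: 5.
No cover costs less than 5.

5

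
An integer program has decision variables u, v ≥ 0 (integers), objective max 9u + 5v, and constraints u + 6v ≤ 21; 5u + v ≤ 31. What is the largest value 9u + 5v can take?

(u,v)=(6,1): 1·6+6·1=12≤21, 5·6+1·1=31≤31, objective 59.
(u,v)=(5,2): 1·5+6·2=17≤21, 5·5+1·2=27≤31, objective 55.
(u,v)=(6,0): 1·6+6·0=6≤21, 5·6+1·0=30≤31, objective 54.
The best lattice point is (6,1), giving 59.

59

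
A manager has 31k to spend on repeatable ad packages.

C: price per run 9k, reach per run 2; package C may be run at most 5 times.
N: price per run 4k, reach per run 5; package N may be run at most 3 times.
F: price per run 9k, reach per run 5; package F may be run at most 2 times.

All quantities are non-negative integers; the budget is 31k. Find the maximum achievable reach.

25

Take 3×N and 2×F: price 30 ≤ 31, reach 3·5 + 2·5 = 25.
N has the best ratio (5/4) and is taken to its limit of 3; remaining capacity is filled optimally with the others.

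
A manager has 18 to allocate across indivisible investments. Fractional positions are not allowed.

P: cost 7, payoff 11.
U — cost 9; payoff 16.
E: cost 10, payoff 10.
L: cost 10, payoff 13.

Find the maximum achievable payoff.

Allowing fractional choices, the relaxed optimum would be about 29.6, but investments are indivisible.
P + U: cost 7 + 9 = 16 ≤ 18, payoff 11 + 16 = 27.
P + L: cost 7 + 10 = 17 ≤ 18, payoff 11 + 13 = 24.
Best is P and U with total payoff 27.

27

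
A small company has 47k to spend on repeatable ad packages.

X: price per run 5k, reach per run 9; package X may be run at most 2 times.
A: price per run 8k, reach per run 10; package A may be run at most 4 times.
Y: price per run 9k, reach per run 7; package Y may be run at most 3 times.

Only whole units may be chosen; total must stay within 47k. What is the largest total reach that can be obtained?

1×X, 4×A, and 1×Y: price 46 ≤ 47, reach 1·9 + 4·10 + 1·7 = 56.
2×X and 4×A: price 42 ≤ 47, reach 2·9 + 4·10 = 58.
Best is 58.

58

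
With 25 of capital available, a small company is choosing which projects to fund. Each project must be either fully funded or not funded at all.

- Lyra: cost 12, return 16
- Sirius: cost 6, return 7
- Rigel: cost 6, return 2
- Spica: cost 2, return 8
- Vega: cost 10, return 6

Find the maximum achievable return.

Lyra + Spica + Vega: cost 12 + 2 + 10 = 24 ≤ 25, return 16 + 8 + 6 = 30.
Lyra + Rigel + Spica: cost 12 + 6 + 2 = 20 ≤ 25, return 16 + 2 + 8 = 26.
Lyra + Sirius + Spica: cost 12 + 6 + 2 = 20 ≤ 25, return 16 + 7 + 8 = 31.
Best is Lyra, Sirius, and Spica with total return 31.

31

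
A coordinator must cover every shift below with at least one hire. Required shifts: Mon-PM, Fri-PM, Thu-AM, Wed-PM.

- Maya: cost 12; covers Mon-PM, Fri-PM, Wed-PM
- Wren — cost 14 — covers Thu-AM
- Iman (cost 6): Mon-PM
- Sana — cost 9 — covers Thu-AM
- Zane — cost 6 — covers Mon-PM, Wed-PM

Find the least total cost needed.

21

The greedy cost-per-new-shift heuristic would pick Zane, Sana, and Maya for 27, but a cheaper cover exists.
Choose Maya and Sana: together they cover Mon-PM, Fri-PM, Thu-AM, Wed-PM — every shift.
Total cost: 12 + 9 = 21.
No cover costs less than 21.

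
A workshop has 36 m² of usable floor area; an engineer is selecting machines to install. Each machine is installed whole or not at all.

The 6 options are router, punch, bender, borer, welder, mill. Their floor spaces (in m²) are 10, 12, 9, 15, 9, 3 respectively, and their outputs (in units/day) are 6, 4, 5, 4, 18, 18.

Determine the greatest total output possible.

This is an integer program with binary decision variables.
Allowing fractional choices, the relaxed optimum would be about 48.7, but machines are indivisible.
punch + bender + welder + mill: floor space 12 + 9 + 9 + 3 = 33 ≤ 36, output 4 + 5 + 18 + 18 = 45.
router + bender + welder + mill: floor space 10 + 9 + 9 + 3 = 31 ≤ 36, output 6 + 5 + 18 + 18 = 47.
router + punch + welder + mill: floor space 10 + 12 + 9 + 3 = 34 ≤ 36, output 6 + 4 + 18 + 18 = 46.
Best is router, bender, welder, and mill with total output 47.

47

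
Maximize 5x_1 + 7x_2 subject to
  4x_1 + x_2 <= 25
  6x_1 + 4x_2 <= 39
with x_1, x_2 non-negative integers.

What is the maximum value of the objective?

(x_1,x_2)=(0,9): 4·0+1·9=9≤25, 6·0+4·9=36≤39, objective 63.
(x_1,x_2)=(1,8): 4·1+1·8=12≤25, 6·1+4·8=38≤39, objective 61.
(x_1,x_2)=(0,8): 4·0+1·8=8≤25, 6·0+4·8=32≤39, objective 56.
The best lattice point is (0,9), giving 63.

63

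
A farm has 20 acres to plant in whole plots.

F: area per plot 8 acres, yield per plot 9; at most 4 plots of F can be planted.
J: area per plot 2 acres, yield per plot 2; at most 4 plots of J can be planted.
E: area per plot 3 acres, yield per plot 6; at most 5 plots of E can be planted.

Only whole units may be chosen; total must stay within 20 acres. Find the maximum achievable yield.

This is a bounded integer knapsack.
1×F and 4×E: area 20 ≤ 20, yield 1·9 + 4·6 = 33.
2×J and 5×E: area 19 ≤ 20, yield 2·2 + 5·6 = 34.
Best is 34.

34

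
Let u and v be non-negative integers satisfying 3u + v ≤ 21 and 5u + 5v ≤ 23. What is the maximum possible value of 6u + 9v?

36

The continuous relaxation peaks at (0, 4.6) with value 41.40; rounding to a feasible lattice point costs some objective.
(u,v)=(0,4) is feasible, giving 36.
(u,v)=(1,3) is feasible, giving 33.
(u,v)=(0,3) is feasible, giving 27.
No feasible integer point exceeds 36.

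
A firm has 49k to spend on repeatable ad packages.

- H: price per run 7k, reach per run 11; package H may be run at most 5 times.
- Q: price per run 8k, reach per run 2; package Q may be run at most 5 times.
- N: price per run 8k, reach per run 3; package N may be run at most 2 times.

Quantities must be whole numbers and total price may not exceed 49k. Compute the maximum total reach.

58

H has the best ratio (11/7); taking only H gives at most 5×11 = 55 (stopped by the supply cap of 5).
Mixing does better — 5×H and 1×N: price 43 ≤ 49, reach 5·11 + 1·3 = 58.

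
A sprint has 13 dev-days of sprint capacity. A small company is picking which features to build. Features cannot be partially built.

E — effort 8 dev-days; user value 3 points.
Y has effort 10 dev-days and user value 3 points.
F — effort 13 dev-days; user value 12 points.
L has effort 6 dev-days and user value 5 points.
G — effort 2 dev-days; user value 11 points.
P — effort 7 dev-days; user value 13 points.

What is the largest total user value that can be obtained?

24

Allowing fractional choices, the relaxed optimum would be about 27.7, but features are indivisible.
L + P: effort 6 + 7 = 13 ≤ 13, user value 5 + 13 = 18.
L + G: effort 6 + 2 = 8 ≤ 13, user value 5 + 11 = 16.
G + P: effort 2 + 7 = 9 ≤ 13, user value 11 + 13 = 24.
Best is G and P with total user value 24.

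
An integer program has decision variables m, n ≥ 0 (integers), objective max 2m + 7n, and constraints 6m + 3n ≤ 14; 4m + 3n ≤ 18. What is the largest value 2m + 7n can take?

Relaxing integrality, the LP optimum is 32.67 at (m,n) = (0, 4.67), which is not an integer point.
(m,n)=(0,4): 6·0+3·4=12≤14, 4·0+3·4=12≤18, objective 28.
(m,n)=(0,3): 6·0+3·3=9≤14, 4·0+3·3=9≤18, objective 21.
Maximum is 28 at (m,n)=(0,4).

28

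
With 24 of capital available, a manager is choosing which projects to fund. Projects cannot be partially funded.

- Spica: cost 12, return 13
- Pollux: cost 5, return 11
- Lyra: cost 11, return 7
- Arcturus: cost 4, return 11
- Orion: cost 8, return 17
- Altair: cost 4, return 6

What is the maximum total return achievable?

45

Allowing fractional choices, the relaxed optimum would be about 48.2, but projects are indivisible.
Spica + Arcturus + Orion: cost 12 + 4 + 8 = 24 ≤ 24, return 13 + 11 + 17 = 41.
Pollux + Arcturus + Orion: cost 5 + 4 + 8 = 17 ≤ 24, return 11 + 11 + 17 = 39.
Pollux + Arcturus + Orion + Altair: cost 5 + 4 + 8 + 4 = 21 ≤ 24, return 11 + 11 + 17 + 6 = 45.
Best is Pollux, Arcturus, Orion, and Altair with total return 45.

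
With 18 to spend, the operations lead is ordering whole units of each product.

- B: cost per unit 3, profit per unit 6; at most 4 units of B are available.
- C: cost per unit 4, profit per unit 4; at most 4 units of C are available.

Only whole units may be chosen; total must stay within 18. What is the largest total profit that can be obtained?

28

B has the best ratio (6/3); taking only B gives at most 4×6 = 24 (stopped by the supply cap of 4).
Mixing does better — 4×B and 1×C: cost 16 ≤ 18, profit 4·6 + 1·4 = 28.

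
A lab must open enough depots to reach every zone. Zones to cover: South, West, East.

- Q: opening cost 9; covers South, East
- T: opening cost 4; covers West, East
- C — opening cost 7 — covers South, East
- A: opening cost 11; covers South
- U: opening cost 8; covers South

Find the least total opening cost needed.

11

Choose T and C: together they cover South, West, East — every zone.
Total opening cost: 4 + 7 = 11.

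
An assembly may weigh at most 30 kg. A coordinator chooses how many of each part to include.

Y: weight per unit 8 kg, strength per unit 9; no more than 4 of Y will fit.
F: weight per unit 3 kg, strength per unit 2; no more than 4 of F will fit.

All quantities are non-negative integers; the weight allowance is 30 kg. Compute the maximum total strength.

This is a bounded integer knapsack.
Take 3×Y and 2×F: weight 30 ≤ 30, strength 3·9 + 2·2 = 31.
No other integer combination yields more.

31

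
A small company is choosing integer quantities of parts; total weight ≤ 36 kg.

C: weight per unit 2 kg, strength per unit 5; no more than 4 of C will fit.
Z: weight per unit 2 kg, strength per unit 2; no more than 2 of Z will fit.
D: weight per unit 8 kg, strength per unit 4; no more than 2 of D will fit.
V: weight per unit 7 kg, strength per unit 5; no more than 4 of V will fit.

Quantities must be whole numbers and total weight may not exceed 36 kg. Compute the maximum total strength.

This is a bounded integer knapsack.
4×C, 2×Z, and 3×V: weight 33 ≤ 36, strength 4·5 + 2·2 + 3·5 = 39.
4×C and 4×V: weight 36 ≤ 36, strength 4·5 + 4·5 = 40.
Best is 40.

40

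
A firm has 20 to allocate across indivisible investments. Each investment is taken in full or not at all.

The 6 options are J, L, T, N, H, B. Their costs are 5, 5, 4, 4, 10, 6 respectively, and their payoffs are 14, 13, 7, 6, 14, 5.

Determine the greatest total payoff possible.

41

Treat it as a binary knapsack problem.
Take J, L, and H: cost 5 + 5 + 10 = 20 ≤ 20, payoff 14 + 13 + 14 = 41.
No other feasible combination does better.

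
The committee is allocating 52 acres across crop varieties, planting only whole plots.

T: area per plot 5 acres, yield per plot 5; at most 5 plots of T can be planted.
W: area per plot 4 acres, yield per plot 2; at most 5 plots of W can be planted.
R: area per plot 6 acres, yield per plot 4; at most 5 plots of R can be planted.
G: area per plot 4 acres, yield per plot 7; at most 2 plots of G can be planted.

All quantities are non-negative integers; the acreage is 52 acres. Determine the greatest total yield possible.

51

G has the best ratio (7/4); taking only G gives at most 2×7 = 14 (stopped by the supply cap of 2).
Mixing does better — 5×T, 3×R, and 2×G: area 51 ≤ 52, yield 5·5 + 3·4 + 2·7 = 51.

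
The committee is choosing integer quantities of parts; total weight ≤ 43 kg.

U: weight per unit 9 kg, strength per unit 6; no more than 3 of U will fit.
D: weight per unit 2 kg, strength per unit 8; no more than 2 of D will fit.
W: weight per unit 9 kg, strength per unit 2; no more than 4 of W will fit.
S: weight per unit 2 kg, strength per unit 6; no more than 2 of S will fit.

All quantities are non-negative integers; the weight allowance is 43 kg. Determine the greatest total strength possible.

D has the best ratio (8/2); taking only D gives at most 2×8 = 16 (stopped by the supply cap of 2).
Mixing does better — 3×U, 2×D, and 2×S: weight 35 ≤ 43, strength 3·6 + 2·8 + 2·6 = 46.

46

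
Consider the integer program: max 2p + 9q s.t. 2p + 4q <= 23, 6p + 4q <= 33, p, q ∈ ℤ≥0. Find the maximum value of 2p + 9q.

(p,q)=(1,5): 2·1+4·5=22≤23, 6·1+4·5=26≤33, objective 47.
(p,q)=(0,5): 2·0+4·5=20≤23, 6·0+4·5=20≤33, objective 45.
(p,q)=(2,4): 2·2+4·4=20≤23, 6·2+4·4=28≤33, objective 40.
Maximum is 47 at (p,q)=(1,5).

47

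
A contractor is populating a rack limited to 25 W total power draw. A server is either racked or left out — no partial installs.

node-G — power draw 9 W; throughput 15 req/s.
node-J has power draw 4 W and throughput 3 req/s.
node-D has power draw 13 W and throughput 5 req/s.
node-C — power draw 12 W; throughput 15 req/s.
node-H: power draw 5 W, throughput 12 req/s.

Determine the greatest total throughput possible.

Take node-G, node-J, and node-C: power draw 9 + 4 + 12 = 25 ≤ 25, throughput 15 + 3 + 15 = 33.
No other feasible combination does better.

33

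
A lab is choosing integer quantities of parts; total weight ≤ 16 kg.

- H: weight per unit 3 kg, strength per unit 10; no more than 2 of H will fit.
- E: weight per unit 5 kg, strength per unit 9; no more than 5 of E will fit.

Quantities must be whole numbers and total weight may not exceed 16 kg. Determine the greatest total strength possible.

2×H and 2×E: weight 16 ≤ 16, strength 2·10 + 2·9 = 38.
2×H and 1×E: weight 11 ≤ 16, strength 2·10 + 1·9 = 29.
Best is 38.

38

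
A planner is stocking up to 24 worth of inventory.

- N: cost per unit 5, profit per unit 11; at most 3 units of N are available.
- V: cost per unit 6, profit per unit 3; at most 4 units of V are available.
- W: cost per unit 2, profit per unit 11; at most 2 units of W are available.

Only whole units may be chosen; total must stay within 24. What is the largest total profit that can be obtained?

Take 3×N and 2×W: cost 19 ≤ 24, profit 3·11 + 2·11 = 55.
W has the best ratio (11/2) and is taken to its limit of 2; remaining capacity is filled optimally with the others.

55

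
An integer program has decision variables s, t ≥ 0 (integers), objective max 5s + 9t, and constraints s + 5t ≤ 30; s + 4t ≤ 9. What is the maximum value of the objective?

(s,t)=(9,0): 1·9+5·0=9≤30, 1·9+4·0=9≤9, objective 45.
(s,t)=(8,0): 1·8+5·0=8≤30, 1·8+4·0=8≤9, objective 40.
Maximum is 45 at (s,t)=(9,0).

45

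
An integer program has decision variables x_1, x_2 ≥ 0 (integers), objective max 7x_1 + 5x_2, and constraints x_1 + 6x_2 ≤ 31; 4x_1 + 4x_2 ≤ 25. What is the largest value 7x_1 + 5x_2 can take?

Relaxing integrality, the LP optimum is 43.75 at (x_1,x_2) = (6.25, 0), which is not an integer point.
(x_1,x_2)=(6,0): 1·6+6·0=6≤31, 4·6+4·0=24≤25, objective 42.
(x_1,x_2)=(5,1): 1·5+6·1=11≤31, 4·5+4·1=24≤25, objective 40.
(x_1,x_2)=(5,0): 1·5+6·0=5≤31, 4·5+4·0=20≤25, objective 35.
Maximum is 42 at (x_1,x_2)=(6,0).

42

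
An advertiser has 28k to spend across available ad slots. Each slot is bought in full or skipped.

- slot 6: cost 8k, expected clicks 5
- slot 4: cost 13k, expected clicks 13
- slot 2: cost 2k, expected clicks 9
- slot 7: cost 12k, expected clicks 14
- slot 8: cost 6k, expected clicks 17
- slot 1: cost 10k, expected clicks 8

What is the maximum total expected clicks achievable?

slot 2 + slot 7 + slot 8: cost 2 + 12 + 6 = 20 ≤ 28, expected clicks 9 + 14 + 17 = 40.
slot 6 + slot 2 + slot 7 + slot 8: cost 8 + 2 + 12 + 6 = 28 ≤ 28, expected clicks 5 + 9 + 14 + 17 = 45.
slot 4 + slot 2 + slot 8: cost 13 + 2 + 6 = 21 ≤ 28, expected clicks 13 + 9 + 17 = 39.
Best is slot 6, slot 2, slot 7, and slot 8 with total expected clicks 45.

45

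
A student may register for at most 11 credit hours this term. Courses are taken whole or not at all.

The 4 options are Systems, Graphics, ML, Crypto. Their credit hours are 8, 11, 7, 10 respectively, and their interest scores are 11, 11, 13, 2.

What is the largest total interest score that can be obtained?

13

Allowing fractional choices, the relaxed optimum would be about 18.5, but courses are indivisible.
ML: credit hours 7 ≤ 11, interest score 13.
Systems: credit hours 8 ≤ 11, interest score 11.
Best is ML with total interest score 13.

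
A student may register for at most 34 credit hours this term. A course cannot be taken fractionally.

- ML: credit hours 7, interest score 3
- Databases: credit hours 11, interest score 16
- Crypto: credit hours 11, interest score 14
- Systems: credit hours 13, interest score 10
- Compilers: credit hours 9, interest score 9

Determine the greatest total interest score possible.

39

Databases + Systems + Compilers: credit hours 11 + 13 + 9 = 33 ≤ 34, interest score 16 + 10 + 9 = 35.
Databases + Crypto + Compilers: credit hours 11 + 11 + 9 = 31 ≤ 34, interest score 16 + 14 + 9 = 39.
ML + Databases + Crypto: credit hours 7 + 11 + 11 = 29 ≤ 34, interest score 3 + 16 + 14 = 33.
Best is Databases, Crypto, and Compilers with total interest score 39.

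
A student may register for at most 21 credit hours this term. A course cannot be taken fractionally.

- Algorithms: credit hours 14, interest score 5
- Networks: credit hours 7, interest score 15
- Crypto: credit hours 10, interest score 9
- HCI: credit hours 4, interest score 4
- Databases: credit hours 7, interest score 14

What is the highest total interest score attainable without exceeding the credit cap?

33

This is a 0-1 knapsack instance.
Take Networks, HCI, and Databases: credit hours 7 + 4 + 7 = 18 ≤ 21, interest score 15 + 4 + 14 = 33.
No other feasible combination does better.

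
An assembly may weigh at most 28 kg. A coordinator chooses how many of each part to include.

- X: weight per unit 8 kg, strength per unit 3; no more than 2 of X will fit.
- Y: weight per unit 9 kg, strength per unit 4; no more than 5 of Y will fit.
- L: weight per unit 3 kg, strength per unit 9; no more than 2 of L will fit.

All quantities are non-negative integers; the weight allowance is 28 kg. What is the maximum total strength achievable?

1×X, 1×Y, and 2×L: weight 23 ≤ 28, strength 1·3 + 1·4 + 2·9 = 25.
2×Y and 2×L: weight 24 ≤ 28, strength 2·4 + 2·9 = 26.
Best is 26.

26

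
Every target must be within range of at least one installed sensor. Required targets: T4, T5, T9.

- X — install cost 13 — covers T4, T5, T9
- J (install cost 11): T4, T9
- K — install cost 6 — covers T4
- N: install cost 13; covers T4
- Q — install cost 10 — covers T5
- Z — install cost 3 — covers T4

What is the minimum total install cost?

This is an integer covering problem.
The greedy cost-per-new-target heuristic would pick Z and X for 16, but a cheaper cover exists.
X alone covers T4, T5, T9 — every target.
Total install cost: 13.
No cover costs less than 13.

13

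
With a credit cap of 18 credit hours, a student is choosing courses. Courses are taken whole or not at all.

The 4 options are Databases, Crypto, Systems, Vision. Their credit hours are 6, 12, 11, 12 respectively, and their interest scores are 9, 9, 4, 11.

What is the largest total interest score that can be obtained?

20

Treat it as a binary knapsack problem.
Databases + Vision: credit hours 6 + 12 = 18 ≤ 18, interest score 9 + 11 = 20.
Databases + Crypto: credit hours 6 + 12 = 18 ≤ 18, interest score 9 + 9 = 18.
Databases + Systems: credit hours 6 + 11 = 17 ≤ 18, interest score 9 + 4 = 13.
Best is Databases and Vision with total interest score 20.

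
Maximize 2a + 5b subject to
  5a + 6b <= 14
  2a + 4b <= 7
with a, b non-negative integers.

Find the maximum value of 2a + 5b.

7

The continuous relaxation peaks at (0, 1.75) with value 8.75; rounding to a feasible lattice point costs some objective.
(a,b)=(1,1) is feasible, giving 7.
(a,b)=(0,1) is feasible, giving 5.
(a,b)=(2,0) is feasible, giving 4.
Maximum is 7 at (a,b)=(1,1).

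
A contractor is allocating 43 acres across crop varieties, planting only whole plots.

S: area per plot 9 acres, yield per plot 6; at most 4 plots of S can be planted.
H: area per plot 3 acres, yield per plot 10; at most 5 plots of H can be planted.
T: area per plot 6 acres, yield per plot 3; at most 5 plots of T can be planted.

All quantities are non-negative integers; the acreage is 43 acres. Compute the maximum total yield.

68

This is a bounded integer knapsack.
Take 3×S and 5×H: area 42 ≤ 43, yield 3·6 + 5·10 = 68.
H has the best ratio (10/3) and is taken to its limit of 5; remaining capacity is filled optimally with the others.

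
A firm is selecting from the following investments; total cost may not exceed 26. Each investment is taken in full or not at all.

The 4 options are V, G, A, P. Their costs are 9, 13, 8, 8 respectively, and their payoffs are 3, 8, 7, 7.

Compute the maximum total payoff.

This is a 0-1 knapsack instance.
Allowing fractional choices, the relaxed optimum would be about 20.2, but investments are indivisible.
G + P: cost 13 + 8 = 21 ≤ 26, payoff 8 + 7 = 15.
V + A + P: cost 9 + 8 + 8 = 25 ≤ 26, payoff 3 + 7 + 7 = 17.
G + A: cost 13 + 8 = 21 ≤ 26, payoff 8 + 7 = 15.
Best is V, A, and P with total payoff 17.

17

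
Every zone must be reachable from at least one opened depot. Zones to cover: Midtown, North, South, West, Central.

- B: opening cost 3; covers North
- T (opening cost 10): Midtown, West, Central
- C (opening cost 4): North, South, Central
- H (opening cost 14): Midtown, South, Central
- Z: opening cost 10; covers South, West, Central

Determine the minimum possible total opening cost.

14

Choose T and C: together they cover Midtown, North, South, West, Central — every zone.
Total opening cost: 10 + 4 = 14.
No cover costs less than 14.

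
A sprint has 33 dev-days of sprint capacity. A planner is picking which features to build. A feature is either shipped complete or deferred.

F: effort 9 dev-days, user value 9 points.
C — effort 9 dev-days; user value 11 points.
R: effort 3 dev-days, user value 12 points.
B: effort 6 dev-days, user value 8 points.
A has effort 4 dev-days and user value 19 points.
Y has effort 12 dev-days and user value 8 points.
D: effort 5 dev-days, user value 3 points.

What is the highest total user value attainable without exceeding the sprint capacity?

This is a 0-1 knapsack instance.
Take F, C, R, B, and A: effort 9 + 9 + 3 + 6 + 4 = 31 ≤ 33, user value 9 + 11 + 12 + 8 + 19 = 59.
No other feasible combination does better.

59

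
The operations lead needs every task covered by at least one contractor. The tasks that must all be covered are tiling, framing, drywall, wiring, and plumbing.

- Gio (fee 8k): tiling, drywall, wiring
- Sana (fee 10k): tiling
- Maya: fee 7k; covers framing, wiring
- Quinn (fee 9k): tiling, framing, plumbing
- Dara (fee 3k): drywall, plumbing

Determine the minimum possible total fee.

The greedy cost-per-new-task heuristic would pick Dara, Maya, and Gio for 18, but a cheaper cover exists.
Choose Gio and Quinn: together they cover tiling, framing, drywall, wiring, plumbing — every task.
Total fee: 8 + 9 = 17.
No cover costs less than 17.

17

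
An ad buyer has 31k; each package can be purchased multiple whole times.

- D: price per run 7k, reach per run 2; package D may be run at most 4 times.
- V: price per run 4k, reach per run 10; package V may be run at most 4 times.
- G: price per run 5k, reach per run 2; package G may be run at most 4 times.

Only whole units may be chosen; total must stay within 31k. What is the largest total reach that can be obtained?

46

Take 4×V and 3×G: price 31 ≤ 31, reach 4·10 + 3·2 = 46.
V has the best ratio (10/4) and is taken to its limit of 4; remaining capacity is filled optimally with the others.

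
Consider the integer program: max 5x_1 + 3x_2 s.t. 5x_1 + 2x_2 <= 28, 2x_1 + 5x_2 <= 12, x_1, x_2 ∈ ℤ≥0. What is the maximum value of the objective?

Relaxing integrality, the LP optimum is 28.19 at (x_1,x_2) = (5.52, 0.19), which is not an integer point.
(x_1,x_2)=(5,0): 5·5+2·0=25≤28, 2·5+5·0=10≤12, objective 25.
(x_1,x_2)=(4,0): 5·4+2·0=20≤28, 2·4+5·0=8≤12, objective 20.
No feasible integer point exceeds 25.

25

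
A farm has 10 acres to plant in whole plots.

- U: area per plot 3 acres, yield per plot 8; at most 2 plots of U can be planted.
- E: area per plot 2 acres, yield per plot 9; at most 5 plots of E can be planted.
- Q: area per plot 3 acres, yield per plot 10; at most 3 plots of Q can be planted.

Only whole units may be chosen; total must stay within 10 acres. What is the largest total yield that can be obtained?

5×E: area 10 ≤ 10, yield 5·9 = 45.
2×E and 2×Q: area 10 ≤ 10, yield 2·9 + 2·10 = 38.
Best is 45.

45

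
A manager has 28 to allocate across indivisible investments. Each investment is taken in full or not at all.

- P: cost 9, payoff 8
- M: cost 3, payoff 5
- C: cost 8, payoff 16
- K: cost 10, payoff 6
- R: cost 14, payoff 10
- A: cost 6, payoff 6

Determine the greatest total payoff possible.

Allowing fractional choices, the relaxed optimum would be about 36.4, but investments are indivisible.
M + C + K + A: cost 3 + 8 + 10 + 6 = 27 ≤ 28, payoff 5 + 16 + 6 + 6 = 33.
P + M + C + A: cost 9 + 3 + 8 + 6 = 26 ≤ 28, payoff 8 + 5 + 16 + 6 = 35.
C + R + A: cost 8 + 14 + 6 = 28 ≤ 28, payoff 16 + 10 + 6 = 32.
Best is P, M, C, and A with total payoff 35.

35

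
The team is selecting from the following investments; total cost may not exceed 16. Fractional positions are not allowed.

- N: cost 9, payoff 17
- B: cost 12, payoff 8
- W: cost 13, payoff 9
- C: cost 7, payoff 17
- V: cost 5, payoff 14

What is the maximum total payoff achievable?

34

This is a 0-1 knapsack instance.
Take N and C: cost 9 + 7 = 16 ≤ 16, payoff 17 + 17 = 34.
No other feasible combination does better.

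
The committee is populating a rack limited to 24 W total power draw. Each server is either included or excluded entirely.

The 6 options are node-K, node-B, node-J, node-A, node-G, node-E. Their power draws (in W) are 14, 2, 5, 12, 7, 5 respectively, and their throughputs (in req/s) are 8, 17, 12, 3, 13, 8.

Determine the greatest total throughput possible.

node-B + node-J + node-G: power draw 2 + 5 + 7 = 14 ≤ 24, throughput 17 + 12 + 13 = 42.
node-B + node-J + node-G + node-E: power draw 2 + 5 + 7 + 5 = 19 ≤ 24, throughput 17 + 12 + 13 + 8 = 50.
node-B + node-J + node-A + node-E: power draw 2 + 5 + 12 + 5 = 24 ≤ 24, throughput 17 + 12 + 3 + 8 = 40.
Best is node-B, node-J, node-G, and node-E with total throughput 50.

50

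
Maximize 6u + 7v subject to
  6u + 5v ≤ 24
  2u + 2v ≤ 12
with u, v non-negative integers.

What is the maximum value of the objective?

28

The continuous relaxation peaks at (0, 4.8) with value 33.60; rounding to a feasible lattice point costs some objective.
(u,v)=(0,4): 6·0+5·4=20≤24, 2·0+2·4=8≤12, objective 28.
(u,v)=(1,3): 6·1+5·3=21≤24, 2·1+2·3=8≤12, objective 27.
No feasible integer point exceeds 28.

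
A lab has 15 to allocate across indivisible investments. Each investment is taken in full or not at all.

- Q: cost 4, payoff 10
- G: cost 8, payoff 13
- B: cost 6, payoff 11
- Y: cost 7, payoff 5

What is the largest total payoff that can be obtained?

Take G and B: cost 8 + 6 = 14 ≤ 15, payoff 13 + 11 = 24.
No other feasible combination does better.

24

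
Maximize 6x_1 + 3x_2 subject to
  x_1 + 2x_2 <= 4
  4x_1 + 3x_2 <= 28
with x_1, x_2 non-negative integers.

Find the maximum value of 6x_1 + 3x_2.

(x_1,x_2)=(4,0): 1·4+2·0=4≤4, 4·4+3·0=16≤28, objective 24.
(x_1,x_2)=(3,0): 1·3+2·0=3≤4, 4·3+3·0=12≤28, objective 18.
No feasible integer point exceeds 24.

24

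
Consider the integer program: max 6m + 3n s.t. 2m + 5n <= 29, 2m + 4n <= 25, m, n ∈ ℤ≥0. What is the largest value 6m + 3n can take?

(m,n)=(12,0): 2·12+5·0=24≤29, 2·12+4·0=24≤25, objective 72.
(m,n)=(11,0): 2·11+5·0=22≤29, 2·11+4·0=22≤25, objective 66.
Maximum is 72 at (m,n)=(12,0).

72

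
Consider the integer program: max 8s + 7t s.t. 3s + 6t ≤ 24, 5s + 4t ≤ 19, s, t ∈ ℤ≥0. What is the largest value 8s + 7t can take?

31

(s,t)=(3,1): 3·3+6·1=15≤24, 5·3+4·1=19≤19, objective 31.
(s,t)=(2,2): 3·2+6·2=18≤24, 5·2+4·2=18≤19, objective 30.
(s,t)=(1,3): 3·1+6·3=21≤24, 5·1+4·3=17≤19, objective 29.
No feasible integer point exceeds 31.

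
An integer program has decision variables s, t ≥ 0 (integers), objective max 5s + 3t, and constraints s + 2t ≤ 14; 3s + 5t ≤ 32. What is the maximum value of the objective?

(s,t)=(10,0): 1·10+2·0=10≤14, 3·10+5·0=30≤32, objective 50.
(s,t)=(9,1): 1·9+2·1=11≤14, 3·9+5·1=32≤32, objective 48.
(s,t)=(9,0): 1·9+2·0=9≤14, 3·9+5·0=27≤32, objective 45.
No feasible integer point exceeds 50.

50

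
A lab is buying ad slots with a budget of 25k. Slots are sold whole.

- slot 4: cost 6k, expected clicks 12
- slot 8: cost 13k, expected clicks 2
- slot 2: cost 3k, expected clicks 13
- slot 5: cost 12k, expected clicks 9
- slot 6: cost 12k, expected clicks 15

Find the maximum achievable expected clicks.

Allowing fractional choices, the relaxed optimum would be about 43.0, but ad slots are indivisible.
slot 4 + slot 2 + slot 6: cost 6 + 3 + 12 = 21 ≤ 25, expected clicks 12 + 13 + 15 = 40.
slot 4 + slot 2 + slot 5: cost 6 + 3 + 12 = 21 ≤ 25, expected clicks 12 + 13 + 9 = 34.
Best is slot 4, slot 2, and slot 6 with total expected clicks 40.

40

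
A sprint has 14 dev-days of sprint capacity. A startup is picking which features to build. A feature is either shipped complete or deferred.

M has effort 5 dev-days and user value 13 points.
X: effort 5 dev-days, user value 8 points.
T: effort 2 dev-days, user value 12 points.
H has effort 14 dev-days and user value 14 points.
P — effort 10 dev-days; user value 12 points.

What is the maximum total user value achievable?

33

This is a 0-1 knapsack instance.
Take M, X, and T: effort 5 + 5 + 2 = 12 ≤ 14, user value 13 + 8 + 12 = 33.
No other feasible combination does better.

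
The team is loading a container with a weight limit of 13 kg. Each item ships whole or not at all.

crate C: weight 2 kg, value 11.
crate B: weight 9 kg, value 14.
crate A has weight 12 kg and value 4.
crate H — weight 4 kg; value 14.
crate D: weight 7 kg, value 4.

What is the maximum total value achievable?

29

Take crate C, crate H, and crate D: weight 2 + 4 + 7 = 13 ≤ 13, value 11 + 14 + 4 = 29.
No other feasible combination does better.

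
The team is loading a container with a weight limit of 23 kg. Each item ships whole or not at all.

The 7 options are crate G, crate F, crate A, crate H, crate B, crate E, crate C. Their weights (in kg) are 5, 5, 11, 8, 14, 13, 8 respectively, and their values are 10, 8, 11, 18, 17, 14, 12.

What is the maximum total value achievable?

40

Treat it as a binary knapsack problem.
Allowing fractional choices, the relaxed optimum would be about 43.5, but items are indivisible.
crate G + crate H + crate C: weight 5 + 8 + 8 = 21 ≤ 23, value 10 + 18 + 12 = 40.
crate F + crate H + crate C: weight 5 + 8 + 8 = 21 ≤ 23, value 8 + 18 + 12 = 38.
Best is crate G, crate H, and crate C with total value 40.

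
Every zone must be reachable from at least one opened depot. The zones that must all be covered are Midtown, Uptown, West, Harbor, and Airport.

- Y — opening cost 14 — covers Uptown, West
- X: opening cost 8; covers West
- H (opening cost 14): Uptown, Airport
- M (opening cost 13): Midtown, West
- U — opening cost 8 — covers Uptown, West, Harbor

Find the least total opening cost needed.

Choose H, M, and U: together they cover Midtown, Uptown, West, Harbor, Airport — every zone.
Total opening cost: 14 + 13 + 8 = 35.
No cover costs less than 35.

35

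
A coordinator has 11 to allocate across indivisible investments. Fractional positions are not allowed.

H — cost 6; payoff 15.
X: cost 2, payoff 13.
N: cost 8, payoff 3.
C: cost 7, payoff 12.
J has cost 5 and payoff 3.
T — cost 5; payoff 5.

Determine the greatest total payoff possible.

28

Allowing fractional choices, the relaxed optimum would be about 33.1, but investments are indivisible.
H + X: cost 6 + 2 = 8 ≤ 11, payoff 15 + 13 = 28.
X + C: cost 2 + 7 = 9 ≤ 11, payoff 13 + 12 = 25.
H + T: cost 6 + 5 = 11 ≤ 11, payoff 15 + 5 = 20.
Best is H and X with total payoff 28.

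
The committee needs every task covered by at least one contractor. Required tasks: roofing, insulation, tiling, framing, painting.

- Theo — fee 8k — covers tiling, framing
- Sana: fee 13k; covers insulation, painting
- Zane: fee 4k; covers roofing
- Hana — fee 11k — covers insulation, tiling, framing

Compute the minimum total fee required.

25

The greedy cost-per-new-task heuristic would pick Hana, Zane, and Sana for 28, but a cheaper cover exists.
Choose Theo, Sana, and Zane: together they cover roofing, insulation, tiling, framing, painting — every task.
Total fee: 8 + 13 + 4 = 25.
No cover costs less than 25.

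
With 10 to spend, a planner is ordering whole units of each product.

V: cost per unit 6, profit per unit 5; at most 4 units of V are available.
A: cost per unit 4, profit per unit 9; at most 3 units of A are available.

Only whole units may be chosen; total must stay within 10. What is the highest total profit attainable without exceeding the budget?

18

Take 2×A: cost 8 ≤ 10, profit 2·9 = 18.
No other integer combination yields more.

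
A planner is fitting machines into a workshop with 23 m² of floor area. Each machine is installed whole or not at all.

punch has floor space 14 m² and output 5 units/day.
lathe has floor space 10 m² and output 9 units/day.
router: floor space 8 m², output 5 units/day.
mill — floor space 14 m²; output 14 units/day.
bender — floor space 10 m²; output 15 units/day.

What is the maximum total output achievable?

Take lathe and bender: floor space 10 + 10 = 20 ≤ 23, output 9 + 15 = 24.
No other feasible combination does better.

24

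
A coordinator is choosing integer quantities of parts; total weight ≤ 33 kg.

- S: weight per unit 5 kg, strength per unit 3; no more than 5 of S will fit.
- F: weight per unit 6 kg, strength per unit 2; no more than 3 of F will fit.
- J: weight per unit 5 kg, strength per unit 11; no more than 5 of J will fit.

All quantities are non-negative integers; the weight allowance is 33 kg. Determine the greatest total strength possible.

58

Take 1×S and 5×J: weight 30 ≤ 33, strength 1·3 + 5·11 = 58.
J has the best ratio (11/5) and is taken to its limit of 5; remaining capacity is filled optimally with the others.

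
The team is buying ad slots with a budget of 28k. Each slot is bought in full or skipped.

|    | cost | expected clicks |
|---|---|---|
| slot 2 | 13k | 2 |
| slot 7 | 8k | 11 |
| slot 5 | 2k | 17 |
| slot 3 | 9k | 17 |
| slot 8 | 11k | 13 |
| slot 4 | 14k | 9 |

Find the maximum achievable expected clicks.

slot 5 + slot 3 + slot 4: cost 2 + 9 + 14 = 25 ≤ 28, expected clicks 17 + 17 + 9 = 43.
slot 5 + slot 3 + slot 8: cost 2 + 9 + 11 = 22 ≤ 28, expected clicks 17 + 17 + 13 = 47.
slot 7 + slot 5 + slot 3: cost 8 + 2 + 9 = 19 ≤ 28, expected clicks 11 + 17 + 17 = 45.
Best is slot 5, slot 3, and slot 8 with total expected clicks 47.

47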